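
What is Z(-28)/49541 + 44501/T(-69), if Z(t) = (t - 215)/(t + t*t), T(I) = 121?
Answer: 61729472059/167844908 ≈ 367.78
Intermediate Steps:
Z(t) = (-215 + t)/(t + t²)
Z(-28)/49541 + 44501/T(-69) = ((-215 - 28)/((-28)*(1 - 28)))/49541 + 44501/121 = -1/28*(-243)/(-27)*(1/49541) + 44501*(1/121) = -1/28*(-1/27)*(-243)*(1/49541) + 44501/121 = -9/28*1/49541 + 44501/121 = -9/1387148 + 44501/121 = 61729472059/167844908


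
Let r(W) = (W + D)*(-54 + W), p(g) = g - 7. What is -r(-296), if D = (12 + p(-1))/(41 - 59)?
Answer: -933100/9 ≈ -1.0368e+5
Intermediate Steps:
p(g) = -7 + g
D = -2/9 (D = (12 + (-7 - 1))/(41 - 59) = (12 - 8)/(-18) = 4*(-1/18) = -2/9 ≈ -0.22222)
r(W) = (-54 + W)*(-2/9 + W) (r(W) = (W - 2/9)*(-54 + W) = (-2/9 + W)*(-54 + W) = (-54 + W)*(-2/9 + W))
-r(-296) = -(12 + (-296)**2 - 488/9*(-296)) = -(12 + 87616 + 144448/9) = -1*933100/9 = -933100/9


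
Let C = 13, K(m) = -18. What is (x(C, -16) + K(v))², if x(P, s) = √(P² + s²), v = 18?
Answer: 749 - 180*√17 ≈ 6.8410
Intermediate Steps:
(x(C, -16) + K(v))² = (√(13² + (-16)²) - 18)² = (√(169 + 256) - 18)² = (√425 - 18)² = (5*√17 - 18)² = (-18 + 5*√17)²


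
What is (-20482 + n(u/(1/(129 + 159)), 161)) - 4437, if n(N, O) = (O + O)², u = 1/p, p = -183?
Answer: 78765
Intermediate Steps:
u = -1/183 (u = 1/(-183) = -1/183 ≈ -0.0054645)
n(N, O) = 4*O² (n(N, O) = (2*O)² = 4*O²)
(-20482 + n(u/(1/(129 + 159)), 161)) - 4437 = (-20482 + 4*161²) - 4437 = (-20482 + 4*25921) - 4437 = (-20482 + 103684) - 4437 = 83202 - 4437 = 78765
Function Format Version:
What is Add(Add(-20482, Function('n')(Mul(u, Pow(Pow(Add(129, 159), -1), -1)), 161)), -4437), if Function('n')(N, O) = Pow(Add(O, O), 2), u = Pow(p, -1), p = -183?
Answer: 78765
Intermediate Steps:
u = Rational(-1, 183) (u = Pow(-183, -1) = Rational(-1, 183) ≈ -0.0054645)
Function('n')(N, O) = Mul(4, Pow(O, 2)) (Function('n')(N, O) = Pow(Mul(2, O), 2) = Mul(4, Pow(O, 2)))
Add(Add(-20482, Function('n')(Mul(u, Pow(Pow(Add(129, 159), -1), -1)), 161)), -4437) = Add(Add(-20482, Mul(4, Pow(161, 2))), -4437) = Add(Add(-20482, Mul(4, 25921)), -4437) = Add(Add(-20482, 103684), -4437) = Add(83202, -4437) = 78765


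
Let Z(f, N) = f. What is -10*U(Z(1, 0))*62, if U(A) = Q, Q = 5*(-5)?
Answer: 15500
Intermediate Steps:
Q = -25
U(A) = -25
-10*U(Z(1, 0))*62 = -10*(-25)*62 = 250*62 = 15500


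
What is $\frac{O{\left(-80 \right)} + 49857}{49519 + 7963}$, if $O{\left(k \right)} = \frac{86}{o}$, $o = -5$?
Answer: $\frac{249199}{287410} \approx 0.86705$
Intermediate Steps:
$O{\left(k \right)} = - \frac{86}{5}$ ($O{\left(k \right)} = \frac{86}{-5} = 86 \left(- \frac{1}{5}\right) = - \frac{86}{5}$)
$\frac{O{\left(-80 \right)} + 49857}{49519 + 7963} = \frac{- \frac{86}{5} + 49857}{49519 + 7963} = \frac{249199}{5 \cdot 57482} = \frac{249199}{5} \cdot \frac{1}{57482} = \frac{249199}{287410}$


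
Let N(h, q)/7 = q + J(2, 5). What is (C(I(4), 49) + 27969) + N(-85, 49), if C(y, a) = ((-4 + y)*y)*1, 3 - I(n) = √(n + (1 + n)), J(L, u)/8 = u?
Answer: 28592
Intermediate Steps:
J(L, u) = 8*u
N(h, q) = 280 + 7*q (N(h, q) = 7*(q + 8*5) = 7*(q + 40) = 7*(40 + q) = 280 + 7*q)
I(n) = 3 - √(1 + 2*n) (I(n) = 3 - √(n + (1 + n)) = 3 - √(1 + 2*n))
C(y, a) = y*(-4 + y) (C(y, a) = (y*(-4 + y))*1 = y*(-4 + y))
(C(I(4), 49) + 27969) + N(-85, 49) = ((3 - √(1 + 2*4))*(-4 + (3 - √(1 + 2*4))) + 27969) + (280 + 7*49) = ((3 - √(1 + 8))*(-4 + (3 - √(1 + 8))) + 27969) + (280 + 343) = ((3 - √9)*(-4 + (3 - √9)) + 27969) + 623 = ((3 - 1*3)*(-4 + (3 - 1*3)) + 27969) + 623 = ((3 - 3)*(-4 + (3 - 3)) + 27969) + 623 = (0*(-4 + 0) + 27969) + 623 = (0*(-4) + 27969) + 623 = (0 + 27969) + 623 = 27969 + 623 = 28592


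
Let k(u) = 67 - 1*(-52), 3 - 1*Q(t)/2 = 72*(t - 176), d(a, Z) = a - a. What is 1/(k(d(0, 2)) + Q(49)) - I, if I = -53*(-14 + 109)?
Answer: 92709456/18413 ≈ 5035.0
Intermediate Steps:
d(a, Z) = 0
Q(t) = 25350 - 144*t (Q(t) = 6 - 144*(t - 176) = 6 - 144*(-176 + t) = 6 - 2*(-12672 + 72*t) = 6 + (25344 - 144*t) = 25350 - 144*t)
I = -5035 (I = -53*95 = -5035)
k(u) = 119 (k(u) = 67 + 52 = 119)
1/(k(d(0, 2)) + Q(49)) - I = 1/(119 + (25350 - 144*49)) - 1*(-5035) = 1/(119 + (25350 - 7056)) + 5035 = 1/(119 + 18294) + 5035 = 1/18413 + 5035 = 92709456/18413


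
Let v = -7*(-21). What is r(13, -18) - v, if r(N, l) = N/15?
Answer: -2192/15 ≈ -146.13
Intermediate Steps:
v = 147
r(N, l) = N/15 (r(N, l) = N*(1/15) = N/15)
r(13, -18) - v = (1/15)*13 - 1*147 = 13/15 - 147 = -2192/15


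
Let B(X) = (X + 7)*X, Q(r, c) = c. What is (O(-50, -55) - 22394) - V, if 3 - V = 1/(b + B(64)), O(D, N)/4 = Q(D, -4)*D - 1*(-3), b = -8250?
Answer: -79994011/3706 ≈ -21585.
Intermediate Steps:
O(D, N) = 12 - 16*D (O(D, N) = 4*(-4*D - 1*(-3)) = 4*(-4*D + 3) = 4*(3 - 4*D) = 12 - 16*D)
B(X) = X*(7 + X) (B(X) = (7 + X)*X = X*(7 + X))
V = 11119/3706 (V = 3 - 1/(-8250 + 64*(7 + 64)) = 3 - 1/(-8250 + 64*71) = 3 - 1/(-8250 + 4544) = 3 - 1/(-3706) = 3 - 1*(-1/3706) = 3 + 1/3706 = 11119/3706 ≈ 3.0003)
(O(-50, -55) - 22394) - V = ((12 - 16*(-50)) - 22394) - 1*11119/3706 = ((12 + 800) - 22394) - 11119/3706 = (812 - 22394) - 11119/3706 = -21582 - 11119/3706 = -79994011/3706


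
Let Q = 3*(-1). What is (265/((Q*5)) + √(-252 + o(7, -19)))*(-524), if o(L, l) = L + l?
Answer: 27772/3 - 1048*I*√66 ≈ 9257.3 - 8514.0*I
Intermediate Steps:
Q = -3
(265/((Q*5)) + √(-252 + o(7, -19)))*(-524) = (265/((-3*5)) + √(-252 + (7 - 19)))*(-524) = (265/(-15) + √(-252 - 12))*(-524) = (265*(-1/15) + √(-264))*(-524) = (-53/3 + 2*I*√66)*(-524) = 27772/3 - 1048*I*√66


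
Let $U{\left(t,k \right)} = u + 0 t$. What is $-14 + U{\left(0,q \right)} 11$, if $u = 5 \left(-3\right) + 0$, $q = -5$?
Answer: $-179$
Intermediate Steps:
$u = -15$ ($u = -15 + 0 = -15$)
$U{\left(t,k \right)} = -15$ ($U{\left(t,k \right)} = -15 + 0 t = -15 + 0 = -15$)
$-14 + U{\left(0,q \right)} 11 = -14 - 165 = -179$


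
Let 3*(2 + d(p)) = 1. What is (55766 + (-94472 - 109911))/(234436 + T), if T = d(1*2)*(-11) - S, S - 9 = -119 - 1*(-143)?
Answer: -445851/703264 ≈ -0.63397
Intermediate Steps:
d(p) = -5/3 (d(p) = -2 + (⅓)*1 = -2 + ⅓ = -5/3)
S = 33 (S = 9 + (-119 - 1*(-143)) = 9 + (-119 + 143) = 9 + 24 = 33)
T = -44/3 (T = -5/3*(-11) - 1*33 = 55/3 - 33 = -44/3 ≈ -14.667)
(55766 + (-94472 - 109911))/(234436 + T) = (55766 + (-94472 - 109911))/(234436 - 44/3) = (55766 - 204383)/(703264/3) = -148617*3/703264 = -445851/703264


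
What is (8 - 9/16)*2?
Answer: 119/8 ≈ 14.875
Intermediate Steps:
(8 - 9/16)*2 = (119/16)*2 = 119/8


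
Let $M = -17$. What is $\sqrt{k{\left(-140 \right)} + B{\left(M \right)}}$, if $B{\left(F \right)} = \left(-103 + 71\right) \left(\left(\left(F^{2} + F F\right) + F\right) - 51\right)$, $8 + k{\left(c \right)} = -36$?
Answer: $2 i \sqrt{4091} \approx 127.92 i$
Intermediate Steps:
$k{\left(c \right)} = -44$ ($k{\left(c \right)} = -8 - 36 = -44$)
$B{\left(F \right)} = 1632 - 64 F^{2} - 32 F$ ($B{\left(F \right)} = - 32 \left(\left(\left(F^{2} + F^{2}\right) + F\right) - 51\right) = - 32 \left(\left(2 F^{2} + F\right) - 51\right) = - 32 \left(\left(F + 2 F^{2}\right) - 51\right) = - 32 \left(-51 + F + 2 F^{2}\right) = 1632 - 64 F^{2} - 32 F$)
$\sqrt{k{\left(-140 \right)} + B{\left(M \right)}} = \sqrt{-44 - \left(-2176 + 18496\right)} = \sqrt{-44 + \left(1632 - 18496 + 544\right)} = \sqrt{-44 - 16320} = \sqrt{-16364} = 2 i \sqrt{4091}$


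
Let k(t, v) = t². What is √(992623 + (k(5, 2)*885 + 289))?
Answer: √1015037 ≈ 1007.5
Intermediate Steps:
√(992623 + (k(5, 2)*885 + 289)) = √(992623 + (5²*885 + 289)) = √(992623 + (25*885 + 289)) = √(992623 + (22125 + 289)) = √(992623 + 22414) = √1015037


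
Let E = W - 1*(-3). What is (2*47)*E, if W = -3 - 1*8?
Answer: -752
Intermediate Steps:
W = -11 (W = -3 - 8 = -11)
E = -8 (E = -11 - 1*(-3) = -11 + 3 = -8)
(2*47)*E = (2*47)*(-8) = 94*(-8) = -752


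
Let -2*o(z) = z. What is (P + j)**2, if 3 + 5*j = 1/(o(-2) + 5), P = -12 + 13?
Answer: 169/900 ≈ 0.18778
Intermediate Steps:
o(z) = -z/2
P = 1
j = -17/30 (j = -3/5 + 1/(5*(-1/2*(-2) + 5)) = -3/5 + 1/(5*(1 + 5)) = -3/5 + (1/5)/6 = -3/5 + (1/5)*(1/6) = -3/5 + 1/30 = -17/30 ≈ -0.56667)
(P + j)**2 = (1 - 17/30)**2 = (13/30)**2 = 169/900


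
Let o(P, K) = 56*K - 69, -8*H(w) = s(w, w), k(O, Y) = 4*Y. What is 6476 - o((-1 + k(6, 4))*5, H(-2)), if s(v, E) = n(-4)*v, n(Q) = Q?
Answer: 6601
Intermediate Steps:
s(v, E) = -4*v
H(w) = w/2 (H(w) = -(-1)*w/2 = w/2)
o(P, K) = -69 + 56*K
6476 - o((-1 + k(6, 4))*5, H(-2)) = 6476 - (-69 + 56*((½)*(-2))) = 6476 - (-69 + 56*(-1)) = 6476 - (-69 - 56) = 6476 - 1*(-125) = 6476 + 125 = 6601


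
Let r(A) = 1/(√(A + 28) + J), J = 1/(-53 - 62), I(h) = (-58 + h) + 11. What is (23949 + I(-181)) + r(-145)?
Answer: (23606*I + 8183745*√13)/(I + 345*√13) ≈ 23721.0 - 0.09245*I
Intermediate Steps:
I(h) = -47 + h
J = -1/115 (J = 1/(-115) = -1/115 ≈ -0.0086956)
r(A) = 1/(-1/115 + √(28 + A)) (r(A) = 1/(√(A + 28) - 1/115) = 1/(√(28 + A) - 1/115) = 1/(-1/115 + √(28 + A)))
(23949 + I(-181)) + r(-145) = (23949 + (-47 - 181)) + 115/(-1 + 115*√(28 - 145)) = (23949 - 228) + 115/(-1 + 115*√(-117)) = 23721 + 115/(-1 + 115*(3*I*√13)) = 23721 + 115/(-1 + 345*I*√13)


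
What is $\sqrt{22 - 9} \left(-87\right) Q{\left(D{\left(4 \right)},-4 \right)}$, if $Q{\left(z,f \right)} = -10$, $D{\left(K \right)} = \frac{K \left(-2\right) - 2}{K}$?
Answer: $870 \sqrt{13} \approx 3136.8$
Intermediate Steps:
$D{\left(K \right)} = \frac{-2 - 2 K}{K}$ ($D{\left(K \right)} = \frac{- 2 K - 2}{K} = \frac{-2 - 2 K}{K}$)
$\sqrt{22 - 9} \left(-87\right) Q{\left(D{\left(4 \right)},-4 \right)} = \sqrt{22 - 9} \left(-87\right) \left(-10\right) = \sqrt{13} \left(-87\right) \left(-10\right) = - 87 \sqrt{13} \left(-10\right) = 870 \sqrt{13}$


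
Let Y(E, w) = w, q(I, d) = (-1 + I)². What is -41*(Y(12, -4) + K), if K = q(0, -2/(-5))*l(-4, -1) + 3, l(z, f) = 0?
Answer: 41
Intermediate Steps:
K = 3 (K = (-1 + 0)²*0 + 3 = (-1)²*0 + 3 = 1*0 + 3 = 0 + 3 = 3)
-41*(Y(12, -4) + K) = -41*(-4 + 3) = -41*(-1) = 41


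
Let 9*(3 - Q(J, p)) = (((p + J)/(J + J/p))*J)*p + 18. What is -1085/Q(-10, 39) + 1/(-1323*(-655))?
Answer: 37608925861/4212372465 ≈ 8.9282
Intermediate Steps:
Q(J, p) = 1 - J*p*(J + p)/(9*(J + J/p)) (Q(J, p) = 3 - ((((p + J)/(J + J/p))*J)*p + 18)/9 = 3 - ((((J + p)/(J + J/p))*J)*p + 18)/9 = 3 - ((J*(J + p)/(J + J/p))*p + 18)/9 = 3 - (J*p*(J + p)/(J + J/p) + 18)/9 = 3 - (18 + J*p*(J + p)/(J + J/p))/9 = 3 + (-2 - J*p*(J + p)/(9*(J + J/p))) = 1 - J*p*(J + p)/(9*(J + J/p)))
-1085/Q(-10, 39) + 1/(-1323*(-655)) = -1085*9*(1 + 39)/(9 - 1*39**3 + 9*39 - 1*(-10)*39**2) + 1/(-1323*(-655)) = -1085*360/(9 - 1*59319 + 351 - 1*(-10)*1521) - 1/1323*(-1/655) = -1085*360/(9 - 59319 + 351 + 15210) + 1/866565 = -1085/((1/9)*(1/40)*(-43749)) + 1/866565 = -1085/(-4861/40) + 1/866565 = -1085*(-40/4861) + 1/866565 = 43400/4861 + 1/866565 = 37608925861/4212372465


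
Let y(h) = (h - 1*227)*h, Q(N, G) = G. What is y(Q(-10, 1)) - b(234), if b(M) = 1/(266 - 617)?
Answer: -79325/351 ≈ -226.00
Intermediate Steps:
y(h) = h*(-227 + h) (y(h) = (h - 227)*h = (-227 + h)*h = h*(-227 + h))
b(M) = -1/351 (b(M) = 1/(-351) = -1/351)
y(Q(-10, 1)) - b(234) = 1*(-227 + 1) - 1*(-1/351) = 1*(-226) + 1/351 = -226 + 1/351 = -79325/351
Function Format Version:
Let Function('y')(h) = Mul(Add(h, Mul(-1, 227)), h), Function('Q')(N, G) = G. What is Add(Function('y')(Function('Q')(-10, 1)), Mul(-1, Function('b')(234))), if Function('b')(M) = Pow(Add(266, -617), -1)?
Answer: Rational(-79325, 351) ≈ -226.00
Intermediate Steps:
Function('y')(h) = Mul(h, Add(-227, h)) (Function('y')(h) = Mul(Add(h, -227), h) = Mul(Add(-227, h), h) = Mul(h, Add(-227, h)))
Function('b')(M) = Rational(-1, 351) (Function('b')(M) = Pow(-351, -1) = Rational(-1, 351))
Add(Function('y')(Function('Q')(-10, 1)), Mul(-1, Function('b')(234))) = Add(Mul(1, Add(-227, 1)), Mul(-1, Rational(-1, 351))) = Add(Mul(1, -226), Rational(1, 351)) = Add(-226, Rational(1, 351)) = Rational(-79325, 351)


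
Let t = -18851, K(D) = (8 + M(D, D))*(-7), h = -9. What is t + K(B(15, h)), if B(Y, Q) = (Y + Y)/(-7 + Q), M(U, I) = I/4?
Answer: -604919/32 ≈ -18904.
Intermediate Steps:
M(U, I) = I/4 (M(U, I) = I*(¼) = I/4)
B(Y, Q) = 2*Y/(-7 + Q) (B(Y, Q) = (2*Y)/(-7 + Q) = 2*Y/(-7 + Q))
K(D) = -56 - 7*D/4 (K(D) = (8 + D/4)*(-7) = -56 - 7*D/4)
t + K(B(15, h)) = -18851 + (-56 - 7*15/(2*(-7 - 9))) = -18851 + (-56 - 7*15/(2*(-16))) = -18851 + (-56 - 7*15*(-1)/(2*16)) = -18851 + (-56 - 7/4*(-15/8)) = -18851 + (-56 + 105/32) = -18851 - 1687/32 = -604919/32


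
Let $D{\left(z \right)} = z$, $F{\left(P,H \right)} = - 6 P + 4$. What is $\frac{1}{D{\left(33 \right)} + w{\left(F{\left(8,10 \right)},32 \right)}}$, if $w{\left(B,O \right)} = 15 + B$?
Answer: $\frac{1}{4} \approx 0.25$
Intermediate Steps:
$F{\left(P,H \right)} = 4 - 6 P$
$\frac{1}{D{\left(33 \right)} + w{\left(F{\left(8,10 \right)},32 \right)}} = \frac{1}{33 + \left(15 + \left(4 - 48\right)\right)} = \frac{1}{33 + \left(15 - 44\right)} = \frac{1}{33 - 29} = \frac{1}{4}$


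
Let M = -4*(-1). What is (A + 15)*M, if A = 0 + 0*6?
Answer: 60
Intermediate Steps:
A = 0 (A = 0 + 0 = 0)
M = 4
(A + 15)*M = (0 + 15)*4 = 15*4 = 60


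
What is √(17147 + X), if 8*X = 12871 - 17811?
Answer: √66118/2 ≈ 128.57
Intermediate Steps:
X = -1235/2 (X = (12871 - 17811)/8 = (⅛)*(-4940) = -1235/2 ≈ -617.50)
√(17147 + X) = √(17147 - 1235/2) = √(33059/2) = √66118/2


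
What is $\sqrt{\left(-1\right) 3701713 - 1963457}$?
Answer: $i \sqrt{5665170} \approx 2380.2 i$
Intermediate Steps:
$\sqrt{\left(-1\right) 3701713 - 1963457} = \sqrt{-3701713 - 1963457} = \sqrt{-5665170} = i \sqrt{5665170}$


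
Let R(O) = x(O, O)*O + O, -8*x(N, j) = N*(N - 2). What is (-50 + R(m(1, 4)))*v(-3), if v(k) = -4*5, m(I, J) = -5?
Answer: 1325/2 ≈ 662.50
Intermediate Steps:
x(N, j) = -N*(-2 + N)/8 (x(N, j) = -N*(N - 2)/8 = -N*(-2 + N)/8)
R(O) = O + O²*(2 - O)/8 (R(O) = (O*(2 - O)/8)*O + O = O²*(2 - O)/8 + O = O + O²*(2 - O)/8)
v(k) = -20
(-50 + R(m(1, 4)))*v(-3) = (-50 - ⅛*(-5)*(-8 - 5*(-2 - 5)))*(-20) = (-50 - ⅛*(-5)*(-8 - 5*(-7)))*(-20) = (-50 - ⅛*(-5)*(-8 + 35))*(-20) = (-50 - ⅛*(-5)*27)*(-20) = (-50 + 135/8)*(-20) = -265/8*(-20) = 1325/2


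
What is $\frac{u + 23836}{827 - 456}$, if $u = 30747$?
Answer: $\frac{54583}{371} \approx 147.12$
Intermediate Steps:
$\frac{u + 23836}{827 - 456} = \frac{30747 + 23836}{827 - 456} = \frac{54583}{371}$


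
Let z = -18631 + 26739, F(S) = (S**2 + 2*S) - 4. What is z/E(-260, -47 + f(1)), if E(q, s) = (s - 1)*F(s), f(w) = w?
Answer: -2027/23735 ≈ -0.085401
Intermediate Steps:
F(S) = -4 + S**2 + 2*S
z = 8108
E(q, s) = (-1 + s)*(-4 + s**2 + 2*s) (E(q, s) = (s - 1)*(-4 + s**2 + 2*s) = (-1 + s)*(-4 + s**2 + 2*s))
z/E(-260, -47 + f(1)) = 8108/(((-1 + (-47 + 1))*(-4 + (-47 + 1)**2 + 2*(-47 + 1)))) = 8108/(((-1 - 46)*(-4 + (-46)**2 + 2*(-46)))) = 8108/((-47*(-4 + 2116 - 92))) = 8108/((-47*2020)) = 8108/(-94940) = 8108*(-1/94940) = -2027/23735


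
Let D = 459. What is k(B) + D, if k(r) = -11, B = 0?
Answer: 448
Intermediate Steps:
k(B) + D = -11 + 459 = 448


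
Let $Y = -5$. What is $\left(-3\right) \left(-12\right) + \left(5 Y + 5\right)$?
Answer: $16$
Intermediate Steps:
$\left(-3\right) \left(-12\right) + \left(5 Y + 5\right) = \left(-3\right) \left(-12\right) + \left(5 \left(-5\right) + 5\right) = 36 + \left(-25 + 5\right) = 36 - 20 = 16$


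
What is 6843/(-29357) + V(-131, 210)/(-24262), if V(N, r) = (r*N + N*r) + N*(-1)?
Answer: 1445351507/712259534 ≈ 2.0292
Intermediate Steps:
V(N, r) = -N + 2*N*r (V(N, r) = (N*r + N*r) - N = 2*N*r - N = -N + 2*N*r)
6843/(-29357) + V(-131, 210)/(-24262) = 6843/(-29357) - 131*(-1 + 2*210)/(-24262) = 6843*(-1/29357) - 131*(-1 + 420)*(-1/24262) = -6843/29357 - 131*419*(-1/24262) = -6843/29357 - 54889*(-1/24262) = -6843/29357 + 54889/24262 = 1445351507/712259534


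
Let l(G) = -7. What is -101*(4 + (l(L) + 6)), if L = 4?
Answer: -303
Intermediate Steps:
-101*(4 + (l(L) + 6)) = -101*(4 + (-7 + 6)) = -101*(4 - 1) = -101*3 = -303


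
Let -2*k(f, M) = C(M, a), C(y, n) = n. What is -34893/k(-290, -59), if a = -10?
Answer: -34893/5 ≈ -6978.6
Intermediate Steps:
k(f, M) = 5 (k(f, M) = -½*(-10) = 5)
-34893/k(-290, -59) = -34893/5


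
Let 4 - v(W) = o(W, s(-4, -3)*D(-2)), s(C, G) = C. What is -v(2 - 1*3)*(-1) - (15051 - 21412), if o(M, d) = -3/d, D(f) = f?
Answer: 50923/8 ≈ 6365.4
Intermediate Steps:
v(W) = 35/8 (v(W) = 4 - (-3)/((-4*(-2))) = 4 - (-3)/8 = 4 - 1*(-3/8) = 4 + 3/8 = 35/8)
-v(2 - 1*3)*(-1) - (15051 - 21412) = -1*35/8*(-1) - (15051 - 21412) = -35/8*(-1) - 1*(-6361) = 35/8 + 6361 = 50923/8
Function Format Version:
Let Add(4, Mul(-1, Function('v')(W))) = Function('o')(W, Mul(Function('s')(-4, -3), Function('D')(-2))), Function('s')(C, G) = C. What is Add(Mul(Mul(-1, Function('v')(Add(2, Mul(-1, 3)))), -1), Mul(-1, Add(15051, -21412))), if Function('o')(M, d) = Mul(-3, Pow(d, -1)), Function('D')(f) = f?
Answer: Rational(50923, 8) ≈ 6365.4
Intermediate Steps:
Function('v')(W) = Rational(35, 8) (Function('v')(W) = Add(4, Mul(-1, Mul(-3, Pow(Mul(-4, -2), -1)))) = Add(4, Mul(-1, Mul(-3, Pow(8, -1)))) = Add(4, Mul(-1, Mul(-3, Rational(1, 8)))) = Add(4, Mul(-1, Rational(-3, 8))) = Add(4, Rational(3, 8)) = Rational(35, 8))
Add(Mul(Mul(-1, Function('v')(Add(2, Mul(-1, 3)))), -1), Mul(-1, Add(15051, -21412))) = Add(Mul(Mul(-1, Rational(35, 8)), -1), Mul(-1, Add(15051, -21412))) = Add(Mul(Rational(-35, 8), -1), Mul(-1, -6361)) = Add(Rational(35, 8), 6361) = Rational(50923, 8)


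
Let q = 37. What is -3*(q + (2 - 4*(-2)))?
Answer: -141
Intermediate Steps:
-3*(q + (2 - 4*(-2))) = -3*(37 + (2 - 4*(-2))) = -3*(37 + (2 + 8)) = -3*(37 + 10) = -3*47 = -141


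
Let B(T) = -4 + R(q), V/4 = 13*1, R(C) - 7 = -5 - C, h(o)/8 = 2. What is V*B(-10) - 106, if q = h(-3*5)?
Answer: -1042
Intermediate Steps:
h(o) = 16 (h(o) = 8*2 = 16)
q = 16
R(C) = 2 - C (R(C) = 7 + (-5 - C) = 2 - C)
V = 52 (V = 4*(13*1) = 4*13 = 52)
B(T) = -18 (B(T) = -4 + (2 - 1*16) = -4 + (2 - 16) = -4 - 14 = -18)
V*B(-10) - 106 = 52*(-18) - 106 = -936 - 106 = -1042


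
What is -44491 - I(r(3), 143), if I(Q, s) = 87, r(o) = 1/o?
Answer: -44578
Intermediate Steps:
-44491 - I(r(3), 143) = -44491 - 1*87 = -44491 - 87 = -44578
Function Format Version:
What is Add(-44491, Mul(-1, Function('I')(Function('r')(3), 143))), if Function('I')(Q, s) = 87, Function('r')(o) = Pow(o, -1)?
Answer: -44578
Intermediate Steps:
Add(-44491, Mul(-1, Function('I')(Function('r')(3), 143))) = Add(-44491, Mul(-1, 87)) = Add(-44491, -87) = -44578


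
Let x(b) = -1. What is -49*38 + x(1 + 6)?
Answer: -1863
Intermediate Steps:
-49*38 + x(1 + 6) = -49*38 - 1 = -1862 - 1 = -1863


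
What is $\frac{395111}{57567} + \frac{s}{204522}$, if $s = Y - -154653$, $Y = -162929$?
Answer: $\frac{13388744575}{1962286329} \approx 6.823$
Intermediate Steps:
$s = -8276$ ($s = -162929 - -154653 = -162929 + 154653 = -8276$)
$\frac{395111}{57567} + \frac{s}{204522} = \frac{395111}{57567} - \frac{8276}{204522} = 395111 \cdot \frac{1}{57567} - \frac{4138}{102261} = \frac{395111}{57567} - \frac{4138}{102261} = \frac{13388744575}{1962286329}$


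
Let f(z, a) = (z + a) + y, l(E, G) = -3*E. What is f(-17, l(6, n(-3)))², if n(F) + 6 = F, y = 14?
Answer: 441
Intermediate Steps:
n(F) = -6 + F
f(z, a) = 14 + a + z (f(z, a) = (z + a) + 14 = (a + z) + 14 = 14 + a + z)
f(-17, l(6, n(-3)))² = (14 - 3*6 - 17)² = (14 - 18 - 17)² = (-21)² = 441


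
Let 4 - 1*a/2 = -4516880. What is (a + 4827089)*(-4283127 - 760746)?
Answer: -69912402379161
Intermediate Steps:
a = 9033768 (a = 8 - 2*(-4516880) = 8 + 9033760 = 9033768)
(a + 4827089)*(-4283127 - 760746) = (9033768 + 4827089)*(-4283127 - 760746) = 13860857*(-5043873) = -69912402379161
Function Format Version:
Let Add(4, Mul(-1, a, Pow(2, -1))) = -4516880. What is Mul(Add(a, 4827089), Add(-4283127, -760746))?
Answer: -69912402379161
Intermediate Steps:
a = 9033768 (a = Add(8, Mul(-2, -4516880)) = Add(8, 9033760) = 9033768)
Mul(Add(a, 4827089), Add(-4283127, -760746)) = Mul(Add(9033768, 4827089), Add(-4283127, -760746)) = Mul(13860857, -5043873) = -69912402379161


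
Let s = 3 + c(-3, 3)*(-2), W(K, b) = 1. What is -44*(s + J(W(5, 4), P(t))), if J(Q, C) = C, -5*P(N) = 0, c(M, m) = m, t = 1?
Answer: 132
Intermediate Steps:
P(N) = 0 (P(N) = -⅕*0 = 0)
s = -3 (s = 3 + 3*(-2) = 3 - 6 = -3)
-44*(s + J(W(5, 4), P(t))) = -44*(-3 + 0) = -44*(-3) = 132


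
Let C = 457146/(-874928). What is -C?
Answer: 228573/437464 ≈ 0.52250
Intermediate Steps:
C = -228573/437464 (C = 457146*(-1/874928) = -228573/437464 ≈ -0.52250)
-C = -1*(-228573/437464) = 228573/437464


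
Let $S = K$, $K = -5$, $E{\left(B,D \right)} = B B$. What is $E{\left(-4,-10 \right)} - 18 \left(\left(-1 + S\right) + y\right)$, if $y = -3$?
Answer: $178$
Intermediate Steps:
$E{\left(B,D \right)} = B^{2}$
$S = -5$
$E{\left(-4,-10 \right)} - 18 \left(\left(-1 + S\right) + y\right) = \left(-4\right)^{2} - 18 \left(\left(-1 - 5\right) - 3\right) = 16 - 18 \left(-6 - 3\right) = 16 - -162 = 16 + 162 = 178$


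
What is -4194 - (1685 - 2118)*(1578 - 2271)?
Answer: -304263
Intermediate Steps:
-4194 - (1685 - 2118)*(1578 - 2271) = -4194 - (-433)*(-693) = -4194 - 1*300069 = -4194 - 300069 = -304263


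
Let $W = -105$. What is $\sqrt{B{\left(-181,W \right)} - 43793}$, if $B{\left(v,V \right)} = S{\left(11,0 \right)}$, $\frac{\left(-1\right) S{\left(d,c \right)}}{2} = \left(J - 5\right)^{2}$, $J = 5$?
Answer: $i \sqrt{43793} \approx 209.27 i$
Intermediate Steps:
$S{\left(d,c \right)} = 0$ ($S{\left(d,c \right)} = - 2 \left(5 - 5\right)^{2} = - 2 \cdot 0^{2} = \left(-2\right) 0 = 0$)
$B{\left(v,V \right)} = 0$
$\sqrt{B{\left(-181,W \right)} - 43793} = \sqrt{0 - 43793} = \sqrt{-43793} = i \sqrt{43793}$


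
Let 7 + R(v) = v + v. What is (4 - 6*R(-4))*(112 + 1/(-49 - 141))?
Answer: 1000113/95 ≈ 10528.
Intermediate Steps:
R(v) = -7 + 2*v (R(v) = -7 + (v + v) = -7 + 2*v)
(4 - 6*R(-4))*(112 + 1/(-49 - 141)) = (4 - 6*(-7 + 2*(-4)))*(112 + 1/(-49 - 141)) = (4 - 6*(-7 - 8))*(112 + 1/(-190)) = (4 - 6*(-15))*(112 - 1/190) = (4 + 90)*(21279/190) = 94*(21279/190) = 1000113/95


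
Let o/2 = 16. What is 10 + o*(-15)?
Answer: -470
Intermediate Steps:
o = 32 (o = 2*16 = 32)
10 + o*(-15) = 10 + 32*(-15) = 10 - 480 = -470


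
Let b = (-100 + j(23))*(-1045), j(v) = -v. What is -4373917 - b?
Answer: -4502452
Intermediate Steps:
b = 128535 (b = (-100 - 1*23)*(-1045) = (-100 - 23)*(-1045) = -123*(-1045) = 128535)
-4373917 - b = -4373917 - 1*128535 = -4373917 - 128535 = -4502452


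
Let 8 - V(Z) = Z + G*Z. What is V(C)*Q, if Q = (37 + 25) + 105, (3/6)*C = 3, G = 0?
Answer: 334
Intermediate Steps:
C = 6 (C = 2*3 = 6)
Q = 167 (Q = 62 + 105 = 167)
V(Z) = 8 - Z (V(Z) = 8 - (Z + 0*Z) = 8 - (Z + 0) = 8 - Z)
V(C)*Q = (8 - 1*6)*167 = (8 - 6)*167 = 2*167 = 334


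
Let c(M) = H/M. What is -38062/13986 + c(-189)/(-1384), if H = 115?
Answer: -26334649/9678312 ≈ -2.7210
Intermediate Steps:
c(M) = 115/M
-38062/13986 + c(-189)/(-1384) = -38062/13986 + (115/(-189))/(-1384) = -38062*1/13986 + (115*(-1/189))*(-1/1384) = -19031/6993 - 115/189*(-1/1384) = -19031/6993 + 115/261576 = -26334649/9678312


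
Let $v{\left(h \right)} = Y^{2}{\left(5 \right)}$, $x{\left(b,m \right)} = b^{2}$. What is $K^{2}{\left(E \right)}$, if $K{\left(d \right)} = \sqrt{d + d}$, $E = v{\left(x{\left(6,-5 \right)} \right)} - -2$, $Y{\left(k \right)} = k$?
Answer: $54$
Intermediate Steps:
$v{\left(h \right)} = 25$ ($v{\left(h \right)} = 5^{2} = 25$)
$E = 27$ ($E = 25 - -2 = 25 + 2 = 27$)
$K{\left(d \right)} = \sqrt{2} \sqrt{d}$ ($K{\left(d \right)} = \sqrt{2 d} = \sqrt{2} \sqrt{d}$)
$K^{2}{\left(E \right)} = \left(\sqrt{2} \sqrt{27}\right)^{2} = \left(\sqrt{2} \cdot 3 \sqrt{3}\right)^{2} = \left(3 \sqrt{6}\right)^{2} = 54$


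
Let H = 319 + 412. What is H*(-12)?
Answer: -8772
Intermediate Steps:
H = 731
H*(-12) = 731*(-12) = -8772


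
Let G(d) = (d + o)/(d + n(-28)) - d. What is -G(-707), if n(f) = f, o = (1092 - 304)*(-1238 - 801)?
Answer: -709028/245 ≈ -2894.0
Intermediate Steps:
o = -1606732 (o = 788*(-2039) = -1606732)
G(d) = -d + (-1606732 + d)/(-28 + d) (G(d) = (d - 1606732)/(d - 28) - d = (-1606732 + d)/(-28 + d) - d = -d + (-1606732 + d)/(-28 + d))
-G(-707) = -(-1606732 - 1*(-707)² + 29*(-707))/(-28 - 707) = -(-1606732 - 1*499849 - 20503)/(-735) = -(-1)*(-1606732 - 499849 - 20503)/735 = -(-1)*(-2127084)/735 = -1*709028/245 = -709028/245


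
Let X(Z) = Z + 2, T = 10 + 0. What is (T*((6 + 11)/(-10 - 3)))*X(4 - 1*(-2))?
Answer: -1360/13 ≈ -104.62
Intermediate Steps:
T = 10
X(Z) = 2 + Z
(T*((6 + 11)/(-10 - 3)))*X(4 - 1*(-2)) = (10*((6 + 11)/(-10 - 3)))*(2 + (4 - 1*(-2))) = (10*(17/(-13)))*(2 + (4 + 2)) = (10*(17*(-1/13)))*(2 + 6) = (10*(-17/13))*8 = -170/13*8 = -1360/13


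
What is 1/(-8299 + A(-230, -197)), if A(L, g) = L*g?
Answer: 1/37011 ≈ 2.7019e-5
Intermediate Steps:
1/(-8299 + A(-230, -197)) = 1/(-8299 - 230*(-197)) = 1/(-8299 + 45310) = 1/37011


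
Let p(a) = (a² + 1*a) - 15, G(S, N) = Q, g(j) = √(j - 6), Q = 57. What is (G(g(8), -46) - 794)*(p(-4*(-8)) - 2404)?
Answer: 1004531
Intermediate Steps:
g(j) = √(-6 + j)
G(S, N) = 57
p(a) = -15 + a + a² (p(a) = (a² + a) - 15 = (a + a²) - 15 = -15 + a + a²)
(G(g(8), -46) - 794)*(p(-4*(-8)) - 2404) = (57 - 794)*((-15 - 4*(-8) + (-4*(-8))²) - 2404) = -737*((-15 + 32 + 32²) - 2404) = -737*((-15 + 32 + 1024) - 2404) = -737*(1041 - 2404) = -737*(-1363) = 1004531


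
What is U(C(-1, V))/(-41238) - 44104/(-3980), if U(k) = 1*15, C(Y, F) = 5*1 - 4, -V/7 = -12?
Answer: 151558421/13677270 ≈ 11.081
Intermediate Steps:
V = 84 (V = -7*(-12) = 84)
C(Y, F) = 1 (C(Y, F) = 5 - 4 = 1)
U(k) = 15
U(C(-1, V))/(-41238) - 44104/(-3980) = 15/(-41238) - 44104/(-3980) = 15*(-1/41238) - 44104*(-1/3980) = -5/13746 + 11026/995 = 151558421/13677270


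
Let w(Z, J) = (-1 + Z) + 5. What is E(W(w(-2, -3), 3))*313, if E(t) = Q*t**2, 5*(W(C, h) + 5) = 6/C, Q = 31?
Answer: 4696252/25 ≈ 1.8785e+5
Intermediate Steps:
w(Z, J) = 4 + Z
W(C, h) = -5 + 6/(5*C) (W(C, h) = -5 + (6/C)/5 = -5 + 6/(5*C))
E(t) = 31*t**2
E(W(w(-2, -3), 3))*313 = (31*(-5 + 6/(5*(4 - 2)))**2)*313 = (31*(-5 + (6/5)/2)**2)*313 = (31*(-5 + (6/5)*(1/2))**2)*313 = (31*(-5 + 3/5)**2)*313 = (31*(-22/5)**2)*313 = (31*(484/25))*313 = (15004/25)*313 = 4696252/25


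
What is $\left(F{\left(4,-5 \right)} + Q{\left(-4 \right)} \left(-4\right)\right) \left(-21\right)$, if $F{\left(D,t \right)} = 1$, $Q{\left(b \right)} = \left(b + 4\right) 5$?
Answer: $-21$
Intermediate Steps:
$Q{\left(b \right)} = 20 + 5 b$ ($Q{\left(b \right)} = \left(4 + b\right) 5 = 20 + 5 b$)
$\left(F{\left(4,-5 \right)} + Q{\left(-4 \right)} \left(-4\right)\right) \left(-21\right) = \left(1 + \left(20 + 5 \left(-4\right)\right) \left(-4\right)\right) \left(-21\right) = \left(1 + \left(20 - 20\right) \left(-4\right)\right) \left(-21\right) = \left(1 + 0 \left(-4\right)\right) \left(-21\right) = \left(1 + 0\right) \left(-21\right) = 1 \left(-21\right) = -21$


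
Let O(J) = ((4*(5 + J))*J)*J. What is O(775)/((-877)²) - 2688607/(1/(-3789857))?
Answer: 7836990768649617671/769129 ≈ 1.0189e+13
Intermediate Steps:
O(J) = J²*(20 + 4*J) (O(J) = ((20 + 4*J)*J)*J = (J*(20 + 4*J))*J = J²*(20 + 4*J))
O(775)/((-877)²) - 2688607/(1/(-3789857)) = (4*775²*(5 + 775))/((-877)²) - 2688607/(1/(-3789857)) = (4*600625*780)/769129 - 2688607/(-1/3789857) = 1873950000*(1/769129) - 2688607*(-3789857) = 1873950000/769129 + 10189436059199 = 7836990768649617671/769129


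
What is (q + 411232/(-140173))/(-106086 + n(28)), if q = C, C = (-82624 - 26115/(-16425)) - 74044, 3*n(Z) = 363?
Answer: 24047089060427/16264507979775 ≈ 1.4785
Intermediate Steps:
n(Z) = 121 (n(Z) = (⅓)*363 = 121)
C = -171549719/1095 (C = (-82624 - 26115*(-1/16425)) - 74044 = (-82624 + 1741/1095) - 74044 = -90471539/1095 - 74044 = -171549719/1095 ≈ -1.5667e+5)
q = -171549719/1095 ≈ -1.5667e+5
(q + 411232/(-140173))/(-106086 + n(28)) = (-171549719/1095 + 411232/(-140173))/(-106086 + 121) = (-171549719/1095 + 411232*(-1/140173))/(-105965) = (-171549719/1095 - 411232/140173)*(-1/105965) = -24047089060427/153489435*(-1/105965) = 24047089060427/16264507979775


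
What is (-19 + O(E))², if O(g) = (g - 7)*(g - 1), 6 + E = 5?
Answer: 9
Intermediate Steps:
E = -1 (E = -6 + 5 = -1)
O(g) = (-1 + g)*(-7 + g) (O(g) = (-7 + g)*(-1 + g) = (-1 + g)*(-7 + g))
(-19 + O(E))² = (-19 + (7 + (-1)² - 8*(-1)))² = (-19 + (7 + 1 + 8))² = (-19 + 16)² = (-3)² = 9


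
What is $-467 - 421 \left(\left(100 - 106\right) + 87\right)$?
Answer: $-34568$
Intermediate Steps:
$-467 - 421 \left(\left(100 - 106\right) + 87\right) = -467 - 421 \left(-6 + 87\right) = -467 - 34101 = -34568$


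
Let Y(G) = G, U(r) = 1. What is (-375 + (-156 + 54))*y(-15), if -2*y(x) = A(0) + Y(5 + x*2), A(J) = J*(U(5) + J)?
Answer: -11925/2 ≈ -5962.5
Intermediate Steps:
A(J) = J*(1 + J)
y(x) = -5/2 - x (y(x) = -(0*(1 + 0) + (5 + x*2))/2 = -(0*1 + (5 + 2*x))/2 = -(0 + (5 + 2*x))/2 = -(5 + 2*x)/2 = -5/2 - x)
(-375 + (-156 + 54))*y(-15) = (-375 + (-156 + 54))*(-5/2 - 1*(-15)) = (-375 - 102)*(-5/2 + 15) = -477*25/2 = -11925/2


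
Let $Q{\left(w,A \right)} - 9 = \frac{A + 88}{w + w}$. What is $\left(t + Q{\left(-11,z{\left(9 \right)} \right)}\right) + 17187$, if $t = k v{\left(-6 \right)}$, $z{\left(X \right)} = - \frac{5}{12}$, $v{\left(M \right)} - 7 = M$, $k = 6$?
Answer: $\frac{4540277}{264} \approx 17198.0$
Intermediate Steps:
$v{\left(M \right)} = 7 + M$
$z{\left(X \right)} = - \frac{5}{12}$ ($z{\left(X \right)} = \left(-5\right) \frac{1}{12} = - \frac{5}{12}$)
$Q{\left(w,A \right)} = 9 + \frac{88 + A}{2 w}$ ($Q{\left(w,A \right)} = 9 + \frac{A + 88}{w + w} = 9 + \frac{88 + A}{2 w}$)
$t = 6$ ($t = 6 \left(7 - 6\right) = 6 \cdot 1 = 6$)
$\left(t + Q{\left(-11,z{\left(9 \right)} \right)}\right) + 17187 = \left(6 + \frac{88 - \frac{5}{12} + 18 \left(-11\right)}{2 \left(-11\right)}\right) + 17187 = \left(6 + \frac{1}{2} \left(- \frac{1}{11}\right) \left(88 - \frac{5}{12} - 198\right)\right) + 17187 = \left(6 + \frac{1}{2} \left(- \frac{1}{11}\right) \left(- \frac{1325}{12}\right)\right) + 17187 = \left(6 + \frac{1325}{264}\right) + 17187 = \frac{2909}{264} + 17187 = \frac{4540277}{264}$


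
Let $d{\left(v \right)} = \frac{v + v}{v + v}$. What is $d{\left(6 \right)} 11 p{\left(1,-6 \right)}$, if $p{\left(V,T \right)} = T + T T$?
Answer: $330$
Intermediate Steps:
$p{\left(V,T \right)} = T + T^{2}$
$d{\left(v \right)} = 1$ ($d{\left(v \right)} = \frac{2 v}{2 v} = 2 v \frac{1}{2 v} = 1$)
$d{\left(6 \right)} 11 p{\left(1,-6 \right)} = 1 \cdot 11 \left(- 6 \left(1 - 6\right)\right) = 11 \left(\left(-6\right) \left(-5\right)\right) = 11 \cdot 30 = 330$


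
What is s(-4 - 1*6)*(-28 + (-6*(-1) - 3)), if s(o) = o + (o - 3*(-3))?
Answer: 275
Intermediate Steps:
s(o) = 9 + 2*o (s(o) = o + (o + 9) = o + (9 + o) = 9 + 2*o)
s(-4 - 1*6)*(-28 + (-6*(-1) - 3)) = (9 + 2*(-4 - 1*6))*(-28 + (-6*(-1) - 3)) = (9 + 2*(-4 - 6))*(-28 + (6 - 3)) = (9 + 2*(-10))*(-28 + 3) = (9 - 20)*(-25) = -11*(-25) = 275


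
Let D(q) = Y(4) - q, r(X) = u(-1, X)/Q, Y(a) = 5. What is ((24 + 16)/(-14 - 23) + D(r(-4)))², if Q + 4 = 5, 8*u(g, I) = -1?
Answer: 1432809/87616 ≈ 16.353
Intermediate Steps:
u(g, I) = -⅛ (u(g, I) = (⅛)*(-1) = -⅛)
Q = 1 (Q = -4 + 5 = 1)
r(X) = -⅛ (r(X) = -⅛/1 = -⅛*1 = -⅛)
D(q) = 5 - q
((24 + 16)/(-14 - 23) + D(r(-4)))² = ((24 + 16)/(-14 - 23) + (5 - 1*(-⅛)))² = (40/(-37) + (5 + ⅛))² = (40*(-1/37) + 41/8)² = (-40/37 + 41/8)² = (1197/296)² = 1432809/87616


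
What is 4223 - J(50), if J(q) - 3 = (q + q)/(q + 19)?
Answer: 291080/69 ≈ 4218.5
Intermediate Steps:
J(q) = 3 + 2*q/(19 + q) (J(q) = 3 + (q + q)/(q + 19) = 3 + (2*q)/(19 + q) = 3 + 2*q/(19 + q))
4223 - J(50) = 4223 - (57 + 5*50)/(19 + 50) = 4223 - (57 + 250)/69 = 4223 - 307/69 = 291080/69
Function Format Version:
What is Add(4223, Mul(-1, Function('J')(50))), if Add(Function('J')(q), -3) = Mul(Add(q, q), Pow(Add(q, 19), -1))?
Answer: Rational(291080, 69) ≈ 4218.5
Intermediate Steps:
Function('J')(q) = Add(3, Mul(2, q, Pow(Add(19, q), -1))) (Function('J')(q) = Add(3, Mul(Add(q, q), Pow(Add(q, 19), -1))) = Add(3, Mul(Mul(2, q), Pow(Add(19, q), -1))) = Add(3, Mul(2, q, Pow(Add(19, q), -1))))
Add(4223, Mul(-1, Function('J')(50))) = Add(4223, Mul(-1, Mul(Pow(Add(19, 50), -1), Add(57, Mul(5, 50))))) = Add(4223, Mul(-1, Mul(Pow(69, -1), Add(57, 250)))) = Add(4223, Mul(-1, Mul(Rational(1, 69), 307))) = Add(4223, Mul(-1, Rational(307, 69))) = Add(4223, Rational(-307, 69)) = Rational(291080, 69)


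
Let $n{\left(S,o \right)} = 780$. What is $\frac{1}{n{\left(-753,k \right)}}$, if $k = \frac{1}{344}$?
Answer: $\frac{1}{780} \approx 0.0012821$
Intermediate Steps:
$k = \frac{1}{344} \approx 0.002907$
$\frac{1}{n{\left(-753,k \right)}} = \frac{1}{780}$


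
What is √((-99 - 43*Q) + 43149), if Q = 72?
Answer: √39954 ≈ 199.89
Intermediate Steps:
√((-99 - 43*Q) + 43149) = √((-99 - 43*72) + 43149) = √((-99 - 3096) + 43149) = √(-3195 + 43149) = √39954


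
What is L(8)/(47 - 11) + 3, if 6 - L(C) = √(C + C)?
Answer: 55/18 ≈ 3.0556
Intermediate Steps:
L(C) = 6 - √2*√C (L(C) = 6 - √(C + C) = 6 - √(2*C) = 6 - √2*√C)
L(8)/(47 - 11) + 3 = (6 - √2*√8)/(47 - 11) + 3 = (6 - √2*2*√2)/36 + 3 = (6 - 4)*(1/36) + 3 = 2*(1/36) + 3 = 1/18 + 3 = 55/18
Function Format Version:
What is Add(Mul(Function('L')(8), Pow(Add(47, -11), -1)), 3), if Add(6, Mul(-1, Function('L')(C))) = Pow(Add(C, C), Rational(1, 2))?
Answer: Rational(55, 18) ≈ 3.0556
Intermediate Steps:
Function('L')(C) = Add(6, Mul(-1, Pow(2, Rational(1, 2)), Pow(C, Rational(1, 2)))) (Function('L')(C) = Add(6, Mul(-1, Pow(Add(C, C), Rational(1, 2)))) = Add(6, Mul(-1, Pow(Mul(2, C), Rational(1, 2)))) = Add(6, Mul(-1, Mul(Pow(2, Rational(1, 2)), Pow(C, Rational(1, 2))))) = Add(6, Mul(-1, Pow(2, Rational(1, 2)), Pow(C, Rational(1, 2)))))
Add(Mul(Function('L')(8), Pow(Add(47, -11), -1)), 3) = Add(Mul(Add(6, Mul(-1, Pow(2, Rational(1, 2)), Pow(8, Rational(1, 2)))), Pow(Add(47, -11), -1)), 3) = Add(Mul(Add(6, Mul(-1, Pow(2, Rational(1, 2)), Mul(2, Pow(2, Rational(1, 2))))), Pow(36, -1)), 3) = Add(Mul(Add(6, -4), Rational(1, 36)), 3) = Add(Mul(2, Rational(1, 36)), 3) = Add(Rational(1, 18), 3) = Rational(55, 18)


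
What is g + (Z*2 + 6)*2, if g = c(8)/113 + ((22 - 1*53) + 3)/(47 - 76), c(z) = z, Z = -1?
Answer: 29612/3277 ≈ 9.0363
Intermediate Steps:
g = 3396/3277 (g = 8/113 + ((22 - 1*53) + 3)/(47 - 76) = 8*(1/113) + ((22 - 53) + 3)/(-29) = 8/113 + (-31 + 3)*(-1/29) = 8/113 - 28*(-1/29) = 8/113 + 28/29 = 3396/3277 ≈ 1.0363)
g + (Z*2 + 6)*2 = 3396/3277 + (-1*2 + 6)*2 = 3396/3277 + (-2 + 6)*2 = 3396/3277 + 4*2 = 3396/3277 + 8 = 29612/3277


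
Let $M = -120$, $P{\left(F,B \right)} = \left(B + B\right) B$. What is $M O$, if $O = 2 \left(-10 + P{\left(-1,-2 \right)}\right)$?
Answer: $480$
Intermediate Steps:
$P{\left(F,B \right)} = 2 B^{2}$ ($P{\left(F,B \right)} = 2 B B = 2 B^{2}$)
$O = -4$ ($O = 2 \left(-10 + 2 \left(-2\right)^{2}\right) = 2 \left(-10 + 2 \cdot 4\right) = 2 \left(-10 + 8\right) = 2 \left(-2\right) = -4$)
$M O = \left(-120\right) \left(-4\right) = 480$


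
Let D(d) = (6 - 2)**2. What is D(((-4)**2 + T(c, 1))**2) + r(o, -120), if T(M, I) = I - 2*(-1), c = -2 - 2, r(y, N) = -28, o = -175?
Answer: -12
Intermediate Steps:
c = -4
T(M, I) = 2 + I (T(M, I) = I + 2 = 2 + I)
D(d) = 16 (D(d) = 4**2 = 16)
D(((-4)**2 + T(c, 1))**2) + r(o, -120) = 16 - 28 = -12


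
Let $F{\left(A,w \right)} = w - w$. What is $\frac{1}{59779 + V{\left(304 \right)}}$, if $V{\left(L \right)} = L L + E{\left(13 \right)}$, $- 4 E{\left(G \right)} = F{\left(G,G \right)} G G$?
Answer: $\frac{1}{152195} \approx 6.5705 \cdot 10^{-6}$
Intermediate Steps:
$F{\left(A,w \right)} = 0$
$E{\left(G \right)} = 0$ ($E{\left(G \right)} = - \frac{0 G G}{4} = - \frac{0 G}{4} = \left(- \frac{1}{4}\right) 0 = 0$)
$V{\left(L \right)} = L^{2}$ ($V{\left(L \right)} = L L + 0 = L^{2} + 0 = L^{2}$)
$\frac{1}{59779 + V{\left(304 \right)}} = \frac{1}{59779 + 304^{2}} = \frac{1}{59779 + 92416} = \frac{1}{152195}$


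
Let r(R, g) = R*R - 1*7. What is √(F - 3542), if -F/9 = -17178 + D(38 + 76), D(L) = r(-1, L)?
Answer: √151114 ≈ 388.73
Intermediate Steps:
r(R, g) = -7 + R² (r(R, g) = R² - 7 = -7 + R²)
D(L) = -6 (D(L) = -7 + (-1)² = -7 + 1 = -6)
F = 154656 (F = -9*(-17178 - 6) = -9*(-17184) = 154656)
√(F - 3542) = √(154656 - 3542) = √151114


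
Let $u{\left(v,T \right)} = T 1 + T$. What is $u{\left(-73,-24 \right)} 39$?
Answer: $-1872$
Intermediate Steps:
$u{\left(v,T \right)} = 2 T$ ($u{\left(v,T \right)} = T + T = 2 T$)
$u{\left(-73,-24 \right)} 39 = 2 \left(-24\right) 39 = \left(-48\right) 39 = -1872$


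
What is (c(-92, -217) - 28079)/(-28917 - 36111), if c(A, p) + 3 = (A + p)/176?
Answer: 4942741/11444928 ≈ 0.43187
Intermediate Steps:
c(A, p) = -3 + A/176 + p/176 (c(A, p) = -3 + (A + p)/176 = -3 + (A + p)*(1/176) = -3 + (A/176 + p/176) = -3 + A/176 + p/176)
(c(-92, -217) - 28079)/(-28917 - 36111) = ((-3 + (1/176)*(-92) + (1/176)*(-217)) - 28079)/(-28917 - 36111) = ((-3 - 23/44 - 217/176) - 28079)/(-65028) = (-837/176 - 28079)*(-1/65028) = -4942741/176*(-1/65028) = 4942741/11444928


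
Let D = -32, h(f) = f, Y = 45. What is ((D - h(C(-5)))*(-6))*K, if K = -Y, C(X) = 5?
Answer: -9990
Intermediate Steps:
K = -45 (K = -1*45 = -45)
((D - h(C(-5)))*(-6))*K = ((-32 - 1*5)*(-6))*(-45) = ((-32 - 5)*(-6))*(-45) = -37*(-6)*(-45) = 222*(-45) = -9990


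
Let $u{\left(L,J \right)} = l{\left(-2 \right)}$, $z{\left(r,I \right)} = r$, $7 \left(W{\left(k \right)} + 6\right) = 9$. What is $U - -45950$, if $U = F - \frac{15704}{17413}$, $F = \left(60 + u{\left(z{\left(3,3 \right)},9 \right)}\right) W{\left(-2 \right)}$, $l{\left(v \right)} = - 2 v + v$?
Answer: $\frac{5565154524}{121891} \approx 45657.0$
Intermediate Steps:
$W{\left(k \right)} = - \frac{33}{7}$ ($W{\left(k \right)} = -6 + \frac{1}{7} \cdot 9 = -6 + \frac{9}{7} = - \frac{33}{7}$)
$l{\left(v \right)} = - v$
$u{\left(L,J \right)} = 2$ ($u{\left(L,J \right)} = \left(-1\right) \left(-2\right) = 2$)
$F = - \frac{2046}{7}$ ($F = \left(60 + 2\right) \left(- \frac{33}{7}\right) = 62 \left(- \frac{33}{7}\right) = - \frac{2046}{7} \approx -292.29$)
$U = - \frac{35736926}{121891}$ ($U = - \frac{2046}{7} - \frac{15704}{17413} = - \frac{35736926}{121891} \approx -293.19$)
$U - -45950 = - \frac{35736926}{121891} - -45950 = - \frac{35736926}{121891} + 45950 = \frac{5565154524}{121891}$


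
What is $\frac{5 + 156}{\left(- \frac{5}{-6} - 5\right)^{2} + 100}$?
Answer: $\frac{5796}{4225} \approx 1.3718$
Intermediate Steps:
$\frac{5 + 156}{\left(- \frac{5}{-6} - 5\right)^{2} + 100} = \frac{1}{\left(\left(-5\right) \left(- \frac{1}{6}\right) - 5\right)^{2} + 100} \cdot 161 = \frac{1}{\left(\frac{5}{6} - 5\right)^{2} + 100} \cdot 161 = \frac{1}{\left(- \frac{25}{6}\right)^{2} + 100} \cdot 161 = \frac{1}{\frac{625}{36} + 100} \cdot 161 = \frac{1}{\frac{4225}{36}} \cdot 161 = \frac{36}{4225} \cdot 161 = \frac{5796}{4225}$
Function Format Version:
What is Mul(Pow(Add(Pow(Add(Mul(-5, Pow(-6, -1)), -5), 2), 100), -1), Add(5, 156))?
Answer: Rational(5796, 4225) ≈ 1.3718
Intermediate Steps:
Mul(Pow(Add(Pow(Add(Mul(-5, Pow(-6, -1)), -5), 2), 100), -1), Add(5, 156)) = Mul(Pow(Add(Pow(Add(Mul(-5, Rational(-1, 6)), -5), 2), 100), -1), 161) = Mul(Pow(Add(Pow(Add(Rational(5, 6), -5), 2), 100), -1), 161) = Mul(Pow(Add(Pow(Rational(-25, 6), 2), 100), -1), 161) = Mul(Pow(Add(Rational(625, 36), 100), -1), 161) = Mul(Pow(Rational(4225, 36), -1), 161) = Mul(Rational(36, 4225), 161) = Rational(5796, 4225)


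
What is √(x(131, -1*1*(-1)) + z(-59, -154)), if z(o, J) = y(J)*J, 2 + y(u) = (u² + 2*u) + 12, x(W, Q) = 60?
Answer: 2*I*√901578 ≈ 1899.0*I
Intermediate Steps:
y(u) = 10 + u² + 2*u (y(u) = -2 + ((u² + 2*u) + 12) = -2 + (12 + u² + 2*u) = 10 + u² + 2*u)
z(o, J) = J*(10 + J² + 2*J) (z(o, J) = (10 + J² + 2*J)*J = J*(10 + J² + 2*J))
√(x(131, -1*1*(-1)) + z(-59, -154)) = √(60 - 154*(10 + (-154)² + 2*(-154))) = √(60 - 154*(10 + 23716 - 308)) = √(60 - 154*23418) = √(60 - 3606372) = √(-3606312) = 2*I*√901578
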